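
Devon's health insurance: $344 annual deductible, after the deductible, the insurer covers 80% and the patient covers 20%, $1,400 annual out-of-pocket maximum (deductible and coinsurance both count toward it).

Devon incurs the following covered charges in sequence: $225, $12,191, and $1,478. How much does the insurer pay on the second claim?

Bill 1, $225: fully absorbed by the deductible. Patient owes $225 (running OOP $225). Plan pays $225 − $225 = $0.
Bill 2, $12,191: $119 to deductible, leaving $12,072; coinsurance $12,072 × 20% = $2,414.40. Together that's $119 + $2,414.40 = $2,533.40. That would push OOP to $2,758.40, over the $1,400 cap, so patient pays $1,400 − $225 = $1,175. Plan pays $12,191 − $1,175 = $11,016.

$11,016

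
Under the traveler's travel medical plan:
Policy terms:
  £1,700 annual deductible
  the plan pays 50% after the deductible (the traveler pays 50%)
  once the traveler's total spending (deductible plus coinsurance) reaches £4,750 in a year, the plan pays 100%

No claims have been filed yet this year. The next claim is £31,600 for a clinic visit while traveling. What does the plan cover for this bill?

£26,850

The full £1,700 deductible is still open; £1,700 of this bill applies to it.
The remaining £29,900 (= £31,600 − £1,700) moves to coinsurance.
Coinsurance: £29,900 × 50% = £14,950.
That puts the traveler's cost at £1,700 + £14,950 = £16,650 before any cap.
Adding £16,650 to the £0 already spent would give £16,650, which exceeds the £4,750 cap; the traveler pays just £4,750 − £0 = £4,750.
Insurer pays the balance: £31,600 − £4,750 = £26,850.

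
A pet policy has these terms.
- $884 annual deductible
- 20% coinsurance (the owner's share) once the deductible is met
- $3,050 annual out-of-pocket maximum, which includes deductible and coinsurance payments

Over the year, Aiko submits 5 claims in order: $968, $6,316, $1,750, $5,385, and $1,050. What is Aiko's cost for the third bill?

Claim 1 — $968: $884 finishes the deductible; $84 goes to coinsurance; owner's 20% is $16.80. Owner pays $900.80; OOP now $900.80.
Claim 2 — $6,316: 20% coinsurance on $6,316 = $1,263.20. Cost to owner: $1,263.20. OOP to date $2,164.
Claim 3 — $1,750: 20% coinsurance on $1,750 = $350. Cost to owner: $350. OOP to date $2,514.

$350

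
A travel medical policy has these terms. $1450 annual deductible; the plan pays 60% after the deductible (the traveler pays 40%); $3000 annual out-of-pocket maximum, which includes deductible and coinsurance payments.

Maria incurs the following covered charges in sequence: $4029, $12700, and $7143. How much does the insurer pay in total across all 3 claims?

$20872

#1 ($4029): deductible takes $1450, $2579 remains; traveler's 40% is $1031.60. Traveler owes $2481.60 (running OOP $2481.60). Insurer: $4029 − $2481.60 = $1547.40.
#2 ($12700): 40% coinsurance on $12700 = $5080. That would push OOP to $7561.60, over the $3000 cap, so traveler pays $3000 − $2481.60 = $518.40. Plan pays $12700 − $518.40 = $12181.60.
#3 ($7143): 40% coinsurance on $7143 = $2857.20. That would push OOP to $5857.20, over the $3000 cap, so traveler pays $3000 − $3000 = $0. Insurer: $7143 − $0 = $7143.
Insurer total: $1547.40 + $12181.60 + $7143 = $20872.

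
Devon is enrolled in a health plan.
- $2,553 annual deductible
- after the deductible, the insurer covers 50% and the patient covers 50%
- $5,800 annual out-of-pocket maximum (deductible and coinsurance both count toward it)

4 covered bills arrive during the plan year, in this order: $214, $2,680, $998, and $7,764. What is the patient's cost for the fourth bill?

#1 ($214): fully absorbed by the deductible. Patient pays $214; OOP now $214.
#2 ($2,680): $2,339 to deductible, leaving $341; patient's 50% is $170.50. Cost to patient: $2,509.50. OOP to date $2,723.50.
#3 ($998): deductible met; 50% of $998 = $499. Cost to patient: $499. OOP to date $3,222.50.
#4 ($7,764): deductible already satisfied, so patient's share is 50% × $7,764 = $3,882. OOP would hit $7,104.50 > $5,800, so the cap limits the patient to $5,800 − $3,222.50 = $2,577.50.

$2,577.50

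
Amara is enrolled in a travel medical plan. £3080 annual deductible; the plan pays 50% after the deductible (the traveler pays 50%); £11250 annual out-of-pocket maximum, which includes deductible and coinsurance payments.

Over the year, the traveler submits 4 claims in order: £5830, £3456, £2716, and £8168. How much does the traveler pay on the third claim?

#1 (£5830): £3080 finishes the deductible; £2750 goes to coinsurance; traveler's 50% is £1375. Cost to traveler: £4455. OOP to date £4455.
#2 (£3456): deductible already satisfied, so traveler's share is 50% × £3456 = £1728. Traveler owes £1728 (running OOP £6183).
#3 (£2716): deductible met; 50% of £2716 = £1358. Traveler pays £1358; OOP now £7541.

£1358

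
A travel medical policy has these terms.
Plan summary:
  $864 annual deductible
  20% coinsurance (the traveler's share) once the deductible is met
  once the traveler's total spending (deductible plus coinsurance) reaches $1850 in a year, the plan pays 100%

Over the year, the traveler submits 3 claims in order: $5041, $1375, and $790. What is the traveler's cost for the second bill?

$150.60

Claim 1 ($5041): $864 to deductible, leaving $4177; coinsurance $4177 × 20% = $835.40. Traveler owes $1699.40 (running OOP $1699.40).
Claim 2 ($1375): deductible met; 20% of $1375 = $275. Adding that to $1699.40 gives $1974.40, past the $1850 cap; traveler pays only $1850 − $1699.40 = $150.60.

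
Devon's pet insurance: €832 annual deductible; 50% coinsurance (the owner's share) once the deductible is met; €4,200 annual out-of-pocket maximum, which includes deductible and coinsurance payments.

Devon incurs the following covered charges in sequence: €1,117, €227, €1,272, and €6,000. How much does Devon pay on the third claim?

#1 (€1,117): deductible takes €832, €285 remains; coinsurance €285 × 50% = €142.50. Owner owes €974.50 (running OOP €974.50).
#2 (€227): deductible already satisfied, so owner's share is 50% × €227 = €113.50. Owner owes €113.50 (running OOP €1,088).
#3 (€1,272): deductible met; 50% of €1,272 = €636. Owner pays €636; OOP now €1,724.

€636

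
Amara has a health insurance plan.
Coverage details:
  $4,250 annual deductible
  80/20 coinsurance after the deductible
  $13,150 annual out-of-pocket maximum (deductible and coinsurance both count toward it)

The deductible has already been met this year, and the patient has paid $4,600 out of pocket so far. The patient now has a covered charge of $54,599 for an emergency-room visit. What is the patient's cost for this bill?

With the deductible met, the entire $54,599 is subject to coinsurance.
20% of $54,599 = $10,919.80 falls to the patient.
That would bring total out-of-pocket to $15,519.80, past the $13,150 cap. The patient is capped at $13,150 − $4,600 = $8,550 on this claim.

$8,550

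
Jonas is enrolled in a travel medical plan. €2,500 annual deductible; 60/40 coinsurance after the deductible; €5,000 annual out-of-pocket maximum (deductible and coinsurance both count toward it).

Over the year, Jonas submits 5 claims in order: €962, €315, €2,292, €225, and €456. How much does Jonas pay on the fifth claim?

€182.40

#1 (€962): entire amount goes to the deductible. Cost to traveler: €962. OOP to date €962.
#2 (€315): fully absorbed by the deductible. Traveler pays €315; OOP now €1,277.
#3 (€2,292): deductible takes €1,223, €1,069 remains; coinsurance €1,069 × 40% = €427.60. Traveler owes €1,650.60 (running OOP €2,927.60).
#4 (€225): deductible met; 40% of €225 = €90. Traveler pays €90; OOP now €3,017.60.
#5 (€456): deductible met; 40% of €456 = €182.40. Traveler owes €182.40 (running OOP €3,200).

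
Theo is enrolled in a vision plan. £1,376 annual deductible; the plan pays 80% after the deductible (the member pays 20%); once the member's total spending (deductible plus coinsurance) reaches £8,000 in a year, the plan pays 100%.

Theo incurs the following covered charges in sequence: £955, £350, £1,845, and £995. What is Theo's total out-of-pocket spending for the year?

£1,929.80

Claim 1 — £955: entire amount goes to the deductible. Member owes £955 (running OOP £955).
Claim 2 — £350: all of it applies to the deductible. Member pays £350; OOP now £1,305.
Claim 3 — £1,845: £71 finishes the deductible; £1,774 goes to coinsurance; member's 20% is £354.80. Cost to member: £425.80. OOP to date £1,730.80.
Claim 4 — £995: deductible already satisfied, so member's share is 20% × £995 = £199. Member pays £199; OOP now £1,929.80.
Total paid by the member: £955 + £350 + £425.80 + £199 = £1,929.80.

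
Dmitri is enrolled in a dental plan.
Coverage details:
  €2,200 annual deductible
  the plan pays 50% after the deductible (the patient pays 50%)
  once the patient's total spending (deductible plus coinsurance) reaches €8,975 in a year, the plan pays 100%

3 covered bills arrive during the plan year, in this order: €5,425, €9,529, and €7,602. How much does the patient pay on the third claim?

Bill 1, €5,425: deductible takes €2,200, €3,225 remains; patient's 50% is €1,612.50. Patient pays €3,812.50; OOP now €3,812.50.
Bill 2, €9,529: deductible already satisfied, so patient's share is 50% × €9,529 = €4,764.50. Patient pays €4,764.50; OOP now €8,577.
Bill 3, €7,602: deductible already satisfied, so patient's share is 50% × €7,602 = €3,801. Adding that to €8,577 gives €12,378, past the €8,975 cap; patient pays only €8,975 − €8,577 = €398.

€398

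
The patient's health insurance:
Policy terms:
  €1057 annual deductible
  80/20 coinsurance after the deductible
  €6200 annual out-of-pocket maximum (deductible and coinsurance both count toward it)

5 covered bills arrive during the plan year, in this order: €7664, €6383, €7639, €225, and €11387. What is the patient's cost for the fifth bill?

#1 (€7664): €1057 finishes the deductible; €6607 goes to coinsurance; 20% of €6607 = €1321.40. Patient pays €2378.40; OOP now €2378.40.
#2 (€6383): deductible met; 20% of €6383 = €1276.60. Patient pays €1276.60; OOP now €3655.
#3 (€7639): 20% coinsurance on €7639 = €1527.80. Patient owes €1527.80 (running OOP €5182.80).
#4 (€225): deductible met; 20% of €225 = €45. Patient owes €45 (running OOP €5227.80).
#5 (€11387): deductible already satisfied, so patient's share is 20% × €11387 = €2277.40. Adding that to €5227.80 gives €7505.20, past the €6200 cap; patient pays only €6200 − €5227.80 = €972.20.

€972.20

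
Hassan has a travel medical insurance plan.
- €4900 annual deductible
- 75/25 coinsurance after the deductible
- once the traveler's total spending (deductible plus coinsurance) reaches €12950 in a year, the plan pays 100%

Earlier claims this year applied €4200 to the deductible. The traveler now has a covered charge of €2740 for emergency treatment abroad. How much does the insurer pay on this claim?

€4200 of the €4900 deductible is already met, leaving €700.
The remaining €2040 (= €2740 − €700) moves to coinsurance.
25% of €2040 = €510 falls to the traveler.
So the traveler owes €700 + €510 = €1210 before any cap.
Total out-of-pocket so far would be €4200 + €1210 = €5410, below the €12950 cap — no reduction.
The plan picks up €2740 − €1210 = €1530.

€1530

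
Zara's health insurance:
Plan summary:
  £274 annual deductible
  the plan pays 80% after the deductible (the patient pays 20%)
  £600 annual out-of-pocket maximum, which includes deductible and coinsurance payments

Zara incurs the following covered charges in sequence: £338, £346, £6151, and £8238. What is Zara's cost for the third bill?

£244

#1 (£338): deductible takes £274, £64 remains; patient's 20% is £12.80. Cost to patient: £286.80. OOP to date £286.80.
#2 (£346): 20% coinsurance on £346 = £69.20. Patient pays £69.20; OOP now £356.
#3 (£6151): 20% coinsurance on £6151 = £1230.20. OOP would hit £1586.20 > £600, so the cap limits the patient to £600 − £356 = £244.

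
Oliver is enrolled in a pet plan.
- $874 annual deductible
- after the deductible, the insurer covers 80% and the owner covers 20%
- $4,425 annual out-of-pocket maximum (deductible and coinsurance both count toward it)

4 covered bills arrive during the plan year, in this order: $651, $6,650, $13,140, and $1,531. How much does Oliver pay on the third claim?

Claim 1 ($651): entire amount goes to the deductible. Owner pays $651; OOP now $651.
Claim 2 ($6,650): $223 finishes the deductible; $6,427 goes to coinsurance; coinsurance $6,427 × 20% = $1,285.40. Owner owes $1,508.40 (running OOP $2,159.40).
Claim 3 ($13,140): deductible met; 20% of $13,140 = $2,628. OOP would hit $4,787.40 > $4,425, so the cap limits the owner to $4,425 − $2,159.40 = $2,265.60.

$2,265.60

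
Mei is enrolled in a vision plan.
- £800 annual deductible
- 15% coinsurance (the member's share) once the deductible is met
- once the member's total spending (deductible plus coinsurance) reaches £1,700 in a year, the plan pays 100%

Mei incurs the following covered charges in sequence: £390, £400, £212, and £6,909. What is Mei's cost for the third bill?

Bill 1, £390: fully absorbed by the deductible. Member owes £390 (running OOP £390).
Bill 2, £400: entire amount goes to the deductible. Member owes £400 (running OOP £790).
Bill 3, £212: £10 to deductible, leaving £202; 15% of £202 = £30.30. Member owes £40.30 (running OOP £830.30).

£40.30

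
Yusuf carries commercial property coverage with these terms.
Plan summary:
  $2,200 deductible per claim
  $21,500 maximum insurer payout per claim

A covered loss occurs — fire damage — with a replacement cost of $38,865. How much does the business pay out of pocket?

$17,365

Subtract the deductible: $38,865 − $2,200 = $36,665.
Since $36,665 > $21,500, the payout is capped at $21,500.
Out of pocket: $38,865 − $21,500 = $17,365.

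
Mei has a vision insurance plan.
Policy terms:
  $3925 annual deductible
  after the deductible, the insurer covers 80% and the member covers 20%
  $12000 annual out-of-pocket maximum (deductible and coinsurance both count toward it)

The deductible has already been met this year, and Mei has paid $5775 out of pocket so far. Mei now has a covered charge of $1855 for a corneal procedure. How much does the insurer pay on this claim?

$1484

With the deductible met, the entire $1855 is subject to coinsurance.
Member's 20% share of $1855 is $371.
Year-to-date out-of-pocket becomes $5775 + $371 = $6146, still under the $12000 maximum, so no cap applies.
The plan picks up $1855 − $371 = $1484.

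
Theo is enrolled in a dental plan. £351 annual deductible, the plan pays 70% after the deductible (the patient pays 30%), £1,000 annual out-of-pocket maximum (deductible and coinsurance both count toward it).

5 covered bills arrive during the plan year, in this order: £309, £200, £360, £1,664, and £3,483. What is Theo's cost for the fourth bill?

Claim 1 — £309: all of it applies to the deductible. Cost to patient: £309. OOP to date £309.
Claim 2 — £200: deductible takes £42, £158 remains; coinsurance £158 × 30% = £47.40. Patient pays £89.40; OOP now £398.40.
Claim 3 — £360: deductible already satisfied, so patient's share is 30% × £360 = £108. Patient pays £108; OOP now £506.40.
Claim 4 — £1,664: deductible met; 30% of £1,664 = £499.20. That would push OOP to £1,005.60, over the £1,000 cap, so patient pays £1,000 − £506.40 = £493.60.

£493.60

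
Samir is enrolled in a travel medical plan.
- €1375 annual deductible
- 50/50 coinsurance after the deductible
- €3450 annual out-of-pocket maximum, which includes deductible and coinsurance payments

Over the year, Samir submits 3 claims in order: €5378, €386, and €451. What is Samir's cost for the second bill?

€73.50

Claim 1 (€5378): €1375 to deductible, leaving €4003; traveler's 50% is €2001.50. Traveler pays €3376.50; OOP now €3376.50.
Claim 2 (€386): deductible already satisfied, so traveler's share is 50% × €386 = €193. OOP would hit €3569.50 > €3450, so the cap limits the traveler to €3450 − €3376.50 = €73.50.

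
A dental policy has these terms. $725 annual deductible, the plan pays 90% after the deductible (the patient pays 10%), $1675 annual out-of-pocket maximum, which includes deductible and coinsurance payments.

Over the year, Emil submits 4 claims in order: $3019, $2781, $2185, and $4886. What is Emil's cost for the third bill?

Bill 1, $3019: $725 finishes the deductible; $2294 goes to coinsurance; coinsurance $2294 × 10% = $229.40. Patient pays $954.40; OOP now $954.40.
Bill 2, $2781: deductible already satisfied, so patient's share is 10% × $2781 = $278.10. Cost to patient: $278.10. OOP to date $1232.50.
Bill 3, $2185: deductible met; 10% of $2185 = $218.50. Patient pays $218.50; OOP now $1451.

$218.50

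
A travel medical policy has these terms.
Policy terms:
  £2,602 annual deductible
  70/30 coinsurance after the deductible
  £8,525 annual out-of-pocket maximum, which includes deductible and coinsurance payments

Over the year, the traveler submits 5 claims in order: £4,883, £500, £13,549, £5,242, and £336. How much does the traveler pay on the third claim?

£4,064.70

Claim 1 (£4,883): deductible takes £2,602, £2,281 remains; traveler's 30% is £684.30. Traveler owes £3,286.30 (running OOP £3,286.30).
Claim 2 (£500): deductible met; 30% of £500 = £150. Traveler owes £150 (running OOP £3,436.30).
Claim 3 (£13,549): deductible met; 30% of £13,549 = £4,064.70. Cost to traveler: £4,064.70. OOP to date £7,501.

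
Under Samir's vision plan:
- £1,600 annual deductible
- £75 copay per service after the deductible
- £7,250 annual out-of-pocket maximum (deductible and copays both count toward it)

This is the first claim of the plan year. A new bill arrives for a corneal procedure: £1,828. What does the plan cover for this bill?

Nothing has been paid toward the £1,600 deductible, so the first £1,600 of this charge is applied there.
The remaining £228 (= £1,828 − £1,600) moves to the copay.
Copay on this service: £75.
Member responsibility before any cap: £1,600 + £75 = £1,675.
Cumulative spending £0 + £1,675 = £1,675 stays under the £7,250 maximum.
The insurer covers the remainder: £1,828 − £1,675 = £153.

£153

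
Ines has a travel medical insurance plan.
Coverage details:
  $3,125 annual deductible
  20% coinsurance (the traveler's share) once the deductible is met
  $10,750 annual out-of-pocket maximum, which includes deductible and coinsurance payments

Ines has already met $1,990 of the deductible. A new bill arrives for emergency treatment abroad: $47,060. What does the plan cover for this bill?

Deductible still to meet: $3,125 − $1,990 = $1,135.
The remaining $45,925 (= $47,060 − $1,135) moves to coinsurance.
20% of $45,925 = $9,185 falls to the traveler.
Traveler responsibility before any cap: $1,135 + $9,185 = $10,320.
That would bring total out-of-pocket to $12,310, past the $10,750 cap. The traveler is capped at $10,750 − $1,990 = $8,760 on this claim.
Insurer pays the balance: $47,060 − $8,760 = $38,300.

$38,300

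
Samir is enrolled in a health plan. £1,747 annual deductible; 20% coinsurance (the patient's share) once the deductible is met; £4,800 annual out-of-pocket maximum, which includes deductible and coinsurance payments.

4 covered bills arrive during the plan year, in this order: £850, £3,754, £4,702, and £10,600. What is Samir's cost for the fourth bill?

#1 (£850): fully absorbed by the deductible. Patient pays £850; OOP now £850.
#2 (£3,754): deductible takes £897, £2,857 remains; coinsurance £2,857 × 20% = £571.40. Patient owes £1,468.40 (running OOP £2,318.40).
#3 (£4,702): deductible already satisfied, so patient's share is 20% × £4,702 = £940.40. Patient pays £940.40; OOP now £3,258.80.
#4 (£10,600): deductible met; 20% of £10,600 = £2,120. Adding that to £3,258.80 gives £5,378.80, past the £4,800 cap; patient pays only £4,800 − £3,258.80 = £1,541.20.

£1,541.20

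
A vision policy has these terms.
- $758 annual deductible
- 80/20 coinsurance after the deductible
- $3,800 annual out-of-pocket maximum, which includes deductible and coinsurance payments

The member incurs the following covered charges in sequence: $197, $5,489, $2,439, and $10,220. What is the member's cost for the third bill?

Claim 1 ($197): all of it applies to the deductible. Cost to member: $197. OOP to date $197.
Claim 2 ($5,489): deductible takes $561, $4,928 remains; member's 20% is $985.60. Cost to member: $1,546.60. OOP to date $1,743.60.
Claim 3 ($2,439): deductible met; 20% of $2,439 = $487.80. Cost to member: $487.80. OOP to date $2,231.40.

$487.80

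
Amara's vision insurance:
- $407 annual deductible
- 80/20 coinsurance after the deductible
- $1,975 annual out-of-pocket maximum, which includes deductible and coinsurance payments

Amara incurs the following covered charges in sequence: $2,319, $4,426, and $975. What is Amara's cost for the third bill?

Claim 1 ($2,319): $407 finishes the deductible; $1,912 goes to coinsurance; coinsurance $1,912 × 20% = $382.40. Member owes $789.40 (running OOP $789.40).
Claim 2 ($4,426): deductible already satisfied, so member's share is 20% × $4,426 = $885.20. Member owes $885.20 (running OOP $1,674.60).
Claim 3 ($975): 20% coinsurance on $975 = $195. Member owes $195 (running OOP $1,869.60).

$195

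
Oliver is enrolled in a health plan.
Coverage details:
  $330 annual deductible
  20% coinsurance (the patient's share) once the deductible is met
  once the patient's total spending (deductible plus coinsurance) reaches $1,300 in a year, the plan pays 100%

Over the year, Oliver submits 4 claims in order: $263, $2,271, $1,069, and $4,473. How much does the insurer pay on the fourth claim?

$4,157.60

#1 ($263): entire amount goes to the deductible. Patient owes $263 (running OOP $263). Plan pays $263 − $263 = $0.
#2 ($2,271): $67 to deductible, leaving $2,204; coinsurance $2,204 × 20% = $440.80. Patient owes $507.80 (running OOP $770.80). Insurer: $2,271 − $507.80 = $1,763.20.
#3 ($1,069): deductible already satisfied, so patient's share is 20% × $1,069 = $213.80. Patient owes $213.80 (running OOP $984.60). Plan pays $1,069 − $213.80 = $855.20.
#4 ($4,473): deductible met; 20% of $4,473 = $894.60. OOP would hit $1,879.20 > $1,300, so the cap limits the patient to $1,300 − $984.60 = $315.40. Plan pays $4,473 − $315.40 = $4,157.60.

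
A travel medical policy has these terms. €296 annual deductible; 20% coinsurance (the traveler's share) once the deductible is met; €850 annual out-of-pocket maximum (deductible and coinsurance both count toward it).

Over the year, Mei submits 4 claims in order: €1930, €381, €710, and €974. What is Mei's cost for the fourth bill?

€9

#1 (€1930): €296 finishes the deductible; €1634 goes to coinsurance; traveler's 20% is €326.80. Cost to traveler: €622.80. OOP to date €622.80.
#2 (€381): deductible already satisfied, so traveler's share is 20% × €381 = €76.20. Traveler owes €76.20 (running OOP €699).
#3 (€710): deductible met; 20% of €710 = €142. Traveler pays €142; OOP now €841.
#4 (€974): 20% coinsurance on €974 = €194.80. That would push OOP to €1035.80, over the €850 cap, so traveler pays €850 − €841 = €9.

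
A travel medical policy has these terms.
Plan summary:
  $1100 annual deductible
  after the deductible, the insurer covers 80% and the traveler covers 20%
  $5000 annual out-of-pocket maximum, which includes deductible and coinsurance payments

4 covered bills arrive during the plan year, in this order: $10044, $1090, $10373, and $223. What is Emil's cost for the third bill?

$1893.20

#1 ($10044): $1100 finishes the deductible; $8944 goes to coinsurance; traveler's 20% is $1788.80. Traveler owes $2888.80 (running OOP $2888.80).
#2 ($1090): 20% coinsurance on $1090 = $218. Traveler owes $218 (running OOP $3106.80).
#3 ($10373): 20% coinsurance on $10373 = $2074.60. OOP would hit $5181.40 > $5000, so the cap limits the traveler to $5000 − $3106.80 = $1893.20.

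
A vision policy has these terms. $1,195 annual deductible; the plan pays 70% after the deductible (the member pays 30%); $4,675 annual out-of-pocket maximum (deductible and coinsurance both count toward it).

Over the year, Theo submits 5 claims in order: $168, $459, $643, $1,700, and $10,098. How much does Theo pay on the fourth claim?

Bill 1, $168: all of it applies to the deductible. Cost to member: $168. OOP to date $168.
Bill 2, $459: entire amount goes to the deductible. Member owes $459 (running OOP $627).
Bill 3, $643: $568 finishes the deductible; $75 goes to coinsurance; 30% of $75 = $22.50. Member owes $590.50 (running OOP $1,217.50).
Bill 4, $1,700: deductible met; 30% of $1,700 = $510. Member owes $510 (running OOP $1,727.50).

$510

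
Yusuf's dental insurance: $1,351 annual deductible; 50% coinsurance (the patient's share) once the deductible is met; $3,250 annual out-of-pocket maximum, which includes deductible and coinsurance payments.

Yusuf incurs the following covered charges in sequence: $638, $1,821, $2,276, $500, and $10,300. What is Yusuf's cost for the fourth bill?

Bill 1, $638: all of it applies to the deductible. Cost to patient: $638. OOP to date $638.
Bill 2, $1,821: $713 finishes the deductible; $1,108 goes to coinsurance; patient's 50% is $554. Cost to patient: $1,267. OOP to date $1,905.
Bill 3, $2,276: 50% coinsurance on $2,276 = $1,138. Patient owes $1,138 (running OOP $3,043).
Bill 4, $500: deductible met; 50% of $500 = $250. Adding that to $3,043 gives $3,293, past the $3,250 cap; patient pays only $3,250 − $3,043 = $207.

$207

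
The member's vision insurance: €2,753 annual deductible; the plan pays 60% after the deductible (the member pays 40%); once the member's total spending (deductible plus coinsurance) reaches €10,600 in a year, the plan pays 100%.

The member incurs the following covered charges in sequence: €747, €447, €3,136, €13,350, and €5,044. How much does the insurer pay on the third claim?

Bill 1, €747: entire amount goes to the deductible. Cost to member: €747. OOP to date €747. Insurer: €747 − €747 = €0.
Bill 2, €447: entire amount goes to the deductible. Member owes €447 (running OOP €1,194). Insurer: €447 − €447 = €0.
Bill 3, €3,136: €1,559 finishes the deductible; €1,577 goes to coinsurance; 40% of €1,577 = €630.80. Member pays €2,189.80; OOP now €3,383.80. Plan pays €3,136 − €2,189.80 = €946.20.

€946.20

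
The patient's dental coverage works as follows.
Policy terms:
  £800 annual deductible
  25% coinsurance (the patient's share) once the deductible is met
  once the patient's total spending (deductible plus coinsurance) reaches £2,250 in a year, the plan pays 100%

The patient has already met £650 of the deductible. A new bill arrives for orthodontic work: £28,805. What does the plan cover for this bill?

£27,205

Deductible still to meet: £800 − £650 = £150.
The remaining £28,655 (= £28,805 − £150) moves to coinsurance.
25% of £28,655 = £7,163.75 falls to the patient.
So the patient owes £150 + £7,163.75 = £7,313.75 before any cap.
Adding £7,313.75 to the £650 already spent would give £7,963.75, which exceeds the £2,250 cap; the patient pays just £2,250 − £650 = £1,600.
The insurer covers the remainder: £28,805 − £1,600 = £27,205.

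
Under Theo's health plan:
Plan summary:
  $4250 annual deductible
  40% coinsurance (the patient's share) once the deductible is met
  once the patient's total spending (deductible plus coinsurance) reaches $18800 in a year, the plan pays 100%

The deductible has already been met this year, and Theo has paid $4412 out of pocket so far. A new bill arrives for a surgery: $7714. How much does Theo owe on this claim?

$3085.60

With the deductible met, the entire $7714 is subject to coinsurance.
40% of $7714 = $3085.60 falls to the patient.
Total out-of-pocket so far would be $4412 + $3085.60 = $7497.60, below the $18800 cap — no reduction.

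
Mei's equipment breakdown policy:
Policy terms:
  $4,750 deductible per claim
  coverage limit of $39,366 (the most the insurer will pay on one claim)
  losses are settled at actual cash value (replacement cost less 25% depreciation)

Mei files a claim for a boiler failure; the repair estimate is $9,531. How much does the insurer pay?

Depreciate 25%: the covered value is $9,531 × 0.75 = $7,148.25.
After the deductible, $7,148.25 − $4,750 = $2,398.25 remains.
$2,398.25 ≤ $39,366, so the limit doesn't bind; insurer pays $2,398.25.

$2,398.25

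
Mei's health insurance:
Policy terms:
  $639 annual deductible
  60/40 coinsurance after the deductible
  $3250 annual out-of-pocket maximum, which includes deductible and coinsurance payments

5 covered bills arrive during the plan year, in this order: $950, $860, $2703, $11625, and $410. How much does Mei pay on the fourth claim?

$1061.40

Claim 1 — $950: deductible takes $639, $311 remains; patient's 40% is $124.40. Patient pays $763.40; OOP now $763.40.
Claim 2 — $860: deductible already satisfied, so patient's share is 40% × $860 = $344. Patient owes $344 (running OOP $1107.40).
Claim 3 — $2703: deductible met; 40% of $2703 = $1081.20. Patient pays $1081.20; OOP now $2188.60.
Claim 4 — $11625: deductible already satisfied, so patient's share is 40% × $11625 = $4650. Adding that to $2188.60 gives $6838.60, past the $3250 cap; patient pays only $3250 − $2188.60 = $1061.40.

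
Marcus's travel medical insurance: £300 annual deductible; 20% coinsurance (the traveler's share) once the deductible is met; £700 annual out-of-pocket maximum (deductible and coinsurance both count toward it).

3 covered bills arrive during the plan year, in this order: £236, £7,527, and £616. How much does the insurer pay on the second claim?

Bill 1, £236: fully absorbed by the deductible. Traveler owes £236 (running OOP £236). Plan pays £236 − £236 = £0.
Bill 2, £7,527: deductible takes £64, £7,463 remains; traveler's 20% is £1,492.60. Together that's £64 + £1,492.60 = £1,556.60. OOP would hit £1,792.60 > £700, so the cap limits the traveler to £700 − £236 = £464. Insurer: £7,527 − £464 = £7,063.

£7,063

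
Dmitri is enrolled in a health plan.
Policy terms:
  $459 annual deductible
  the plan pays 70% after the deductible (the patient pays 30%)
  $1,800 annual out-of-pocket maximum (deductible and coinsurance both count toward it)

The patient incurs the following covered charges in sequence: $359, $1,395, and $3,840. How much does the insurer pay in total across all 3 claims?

$3,794

Bill 1, $359: entire amount goes to the deductible. Patient pays $359; OOP now $359. Insurer: $359 − $359 = $0.
Bill 2, $1,395: deductible takes $100, $1,295 remains; 30% of $1,295 = $388.50. Cost to patient: $488.50. OOP to date $847.50. Insurer: $1,395 − $488.50 = $906.50.
Bill 3, $3,840: deductible met; 30% of $3,840 = $1,152. OOP would hit $1,999.50 > $1,800, so the cap limits the patient to $1,800 − $847.50 = $952.50. Insurer: $3,840 − $952.50 = $2,887.50.
Insurer total: $0 + $906.50 + $2,887.50 = $3,794.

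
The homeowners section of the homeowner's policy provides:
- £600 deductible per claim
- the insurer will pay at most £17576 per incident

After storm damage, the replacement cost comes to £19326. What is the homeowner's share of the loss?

Subtract the deductible: £19326 − £600 = £18726.
£18726 exceeds the £17576 limit, so the insurer pays the limit: £17576.
Out of pocket: £19326 − £17576 = £1750.

£1750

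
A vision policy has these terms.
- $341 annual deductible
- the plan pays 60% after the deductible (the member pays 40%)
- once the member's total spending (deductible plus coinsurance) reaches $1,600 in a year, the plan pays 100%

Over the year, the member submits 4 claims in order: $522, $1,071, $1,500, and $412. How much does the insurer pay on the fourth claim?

$253.80

Claim 1 — $522: $341 finishes the deductible; $181 goes to coinsurance; member's 40% is $72.40. Member pays $413.40; OOP now $413.40. Insurer: $522 − $413.40 = $108.60.
Claim 2 — $1,071: deductible already satisfied, so member's share is 40% × $1,071 = $428.40. Member pays $428.40; OOP now $841.80. Insurer: $1,071 − $428.40 = $642.60.
Claim 3 — $1,500: deductible already satisfied, so member's share is 40% × $1,500 = $600. Member pays $600; OOP now $1,441.80. Insurer: $1,500 − $600 = $900.
Claim 4 — $412: 40% coinsurance on $412 = $164.80. That would push OOP to $1,606.60, over the $1,600 cap, so member pays $1,600 − $1,441.80 = $158.20. Insurer: $412 − $158.20 = $253.80.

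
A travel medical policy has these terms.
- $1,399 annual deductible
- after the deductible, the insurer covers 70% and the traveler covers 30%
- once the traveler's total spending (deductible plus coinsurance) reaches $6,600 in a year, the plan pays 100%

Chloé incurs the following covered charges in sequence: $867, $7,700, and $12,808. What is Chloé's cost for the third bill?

Claim 1 — $867: all of it applies to the deductible. Cost to traveler: $867. OOP to date $867.
Claim 2 — $7,700: $532 to deductible, leaving $7,168; traveler's 30% is $2,150.40. Traveler pays $2,682.40; OOP now $3,549.40.
Claim 3 — $12,808: 30% coinsurance on $12,808 = $3,842.40. OOP would hit $7,391.80 > $6,600, so the cap limits the traveler to $6,600 − $3,549.40 = $3,050.60.

$3,050.60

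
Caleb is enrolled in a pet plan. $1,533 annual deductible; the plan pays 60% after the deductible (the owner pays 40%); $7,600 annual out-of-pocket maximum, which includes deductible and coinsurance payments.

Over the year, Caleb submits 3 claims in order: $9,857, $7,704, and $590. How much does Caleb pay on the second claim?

Bill 1, $9,857: deductible takes $1,533, $8,324 remains; coinsurance $8,324 × 40% = $3,329.60. Cost to owner: $4,862.60. OOP to date $4,862.60.
Bill 2, $7,704: deductible already satisfied, so owner's share is 40% × $7,704 = $3,081.60. OOP would hit $7,944.20 > $7,600, so the cap limits the owner to $7,600 − $4,862.60 = $2,737.40.

$2,737.40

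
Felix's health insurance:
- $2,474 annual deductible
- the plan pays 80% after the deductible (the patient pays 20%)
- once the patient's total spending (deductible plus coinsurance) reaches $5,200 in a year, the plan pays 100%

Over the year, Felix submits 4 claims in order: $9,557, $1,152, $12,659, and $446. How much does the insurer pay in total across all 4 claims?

Claim 1 — $9,557: $2,474 finishes the deductible; $7,083 goes to coinsurance; patient's 20% is $1,416.60. Patient owes $3,890.60 (running OOP $3,890.60). Insurer: $9,557 − $3,890.60 = $5,666.40.
Claim 2 — $1,152: deductible already satisfied, so patient's share is 20% × $1,152 = $230.40. Patient owes $230.40 (running OOP $4,121). Insurer: $1,152 − $230.40 = $921.60.
Claim 3 — $12,659: deductible met; 20% of $12,659 = $2,531.80. OOP would hit $6,652.80 > $5,200, so the cap limits the patient to $5,200 − $4,121 = $1,079. Insurer: $12,659 − $1,079 = $11,580.
Claim 4 — $446: deductible met; 20% of $446 = $89.20. OOP would hit $5,289.20 > $5,200, so the cap limits the patient to $5,200 − $5,200 = $0. Insurer: $446 − $0 = $446.
Insurer total: $5,666.40 + $921.60 + $11,580 + $446 = $18,614.

$18,614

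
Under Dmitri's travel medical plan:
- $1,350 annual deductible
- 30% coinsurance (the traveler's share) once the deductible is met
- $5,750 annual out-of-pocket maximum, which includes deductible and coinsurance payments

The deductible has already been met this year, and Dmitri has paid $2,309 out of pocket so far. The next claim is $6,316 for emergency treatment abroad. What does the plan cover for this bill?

$4,421.20

The deductible is already satisfied, so the full bill goes to coinsurance.
Traveler's 30% share of $6,316 is $1,894.80.
Total out-of-pocket so far would be $2,309 + $1,894.80 = $4,203.80, below the $5,750 cap — no reduction.
The plan picks up $6,316 − $1,894.80 = $4,421.20.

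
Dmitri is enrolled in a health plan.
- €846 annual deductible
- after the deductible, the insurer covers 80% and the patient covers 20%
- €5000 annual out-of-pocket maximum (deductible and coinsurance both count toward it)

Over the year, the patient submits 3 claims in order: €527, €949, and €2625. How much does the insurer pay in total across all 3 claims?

Bill 1, €527: fully absorbed by the deductible. Patient owes €527 (running OOP €527). Insurer: €527 − €527 = €0.
Bill 2, €949: €319 to deductible, leaving €630; coinsurance €630 × 20% = €126. Patient pays €445; OOP now €972. Plan pays €949 − €445 = €504.
Bill 3, €2625: deductible already satisfied, so patient's share is 20% × €2625 = €525. Cost to patient: €525. OOP to date €1497. Insurer: €2625 − €525 = €2100.
Insurer total = bills − patient's total = €4101 − €1497 = €2604.

€2604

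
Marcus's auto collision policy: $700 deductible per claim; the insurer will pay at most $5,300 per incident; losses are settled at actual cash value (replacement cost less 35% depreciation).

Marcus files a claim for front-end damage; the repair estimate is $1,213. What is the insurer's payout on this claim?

$88.45

Actual cash value after 35% depreciation: $1,213 × 65% = $788.45.
Less the $700 deductible: $788.45 − $700 = $88.45.
$88.45 is within the $5,300 limit, so the insurer pays $88.45.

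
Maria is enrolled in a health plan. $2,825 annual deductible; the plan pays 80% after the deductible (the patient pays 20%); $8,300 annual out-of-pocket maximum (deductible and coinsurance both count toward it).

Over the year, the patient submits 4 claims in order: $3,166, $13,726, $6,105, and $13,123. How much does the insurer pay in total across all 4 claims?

Bill 1, $3,166: deductible takes $2,825, $341 remains; 20% of $341 = $68.20. Patient pays $2,893.20; OOP now $2,893.20. Plan pays $3,166 − $2,893.20 = $272.80.
Bill 2, $13,726: deductible already satisfied, so patient's share is 20% × $13,726 = $2,745.20. Patient owes $2,745.20 (running OOP $5,638.40). Insurer: $13,726 − $2,745.20 = $10,980.80.
Bill 3, $6,105: deductible met; 20% of $6,105 = $1,221. Patient owes $1,221 (running OOP $6,859.40). Plan pays $6,105 − $1,221 = $4,884.
Bill 4, $13,123: deductible met; 20% of $13,123 = $2,624.60. That would push OOP to $9,484, over the $8,300 cap, so patient pays $8,300 − $6,859.40 = $1,440.60. Plan pays $13,123 − $1,440.60 = $11,682.40.
Insurer total = bills − patient's total = $36,120 − $8,300 = $27,820.

$27,820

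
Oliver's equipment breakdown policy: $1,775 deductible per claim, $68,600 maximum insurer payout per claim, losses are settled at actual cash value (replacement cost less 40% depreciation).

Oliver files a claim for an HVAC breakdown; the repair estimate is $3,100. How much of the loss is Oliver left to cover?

$3,015

Depreciate 40%: the covered value is $3,100 × 0.6 = $1,860.
Subtract the deductible: $1,860 − $1,775 = $85.
$85 ≤ $68,600, so the limit doesn't bind; insurer pays $85.
Business owner's share is the uncovered remainder: $3,100 − $85 = $3,015.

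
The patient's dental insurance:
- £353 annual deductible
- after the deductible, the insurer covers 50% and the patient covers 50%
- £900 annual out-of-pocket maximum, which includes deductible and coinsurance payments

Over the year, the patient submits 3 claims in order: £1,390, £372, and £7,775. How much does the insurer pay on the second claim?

Bill 1, £1,390: deductible takes £353, £1,037 remains; patient's 50% is £518.50. Patient pays £871.50; OOP now £871.50. Plan pays £1,390 − £871.50 = £518.50.
Bill 2, £372: 50% coinsurance on £372 = £186. Adding that to £871.50 gives £1,057.50, past the £900 cap; patient pays only £900 − £871.50 = £28.50. Plan pays £372 − £28.50 = £343.50.

£343.50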